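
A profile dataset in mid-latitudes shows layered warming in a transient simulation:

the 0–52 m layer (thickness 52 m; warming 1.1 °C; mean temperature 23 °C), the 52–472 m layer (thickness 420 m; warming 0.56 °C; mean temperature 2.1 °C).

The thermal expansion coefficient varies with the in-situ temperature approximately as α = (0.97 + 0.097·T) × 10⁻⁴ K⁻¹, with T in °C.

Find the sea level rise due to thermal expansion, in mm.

Δh ≈ 46 mm

Layer 1: α = (0.97 + 0.097×23)×10⁻⁴ = 3.201×10⁻⁴ K⁻¹
Layer 2: α = (0.97 + 0.097×2.1)×10⁻⁴ = 1.1737×10⁻⁴ K⁻¹
52 × 3.201×10⁻⁴ × 1.1 = 0.01830972 m
1.1737×10⁻⁴ × 420 × 0.56 = 0.027605424 m
Δh = 0.01830972 + 0.027605424 = 0.045915144 m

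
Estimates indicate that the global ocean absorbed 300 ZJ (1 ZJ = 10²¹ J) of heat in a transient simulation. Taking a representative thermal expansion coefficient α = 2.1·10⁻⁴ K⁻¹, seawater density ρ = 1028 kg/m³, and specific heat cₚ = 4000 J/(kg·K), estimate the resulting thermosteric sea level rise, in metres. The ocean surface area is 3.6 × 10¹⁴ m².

Δh = 0.0426 m

Per unit area: Q = 300×10²¹ / (3.6×10¹⁴) ≈ 8.333×10⁸ J/m²
Δh = αQ/(ρcₚ) = 2.1×10⁻⁴ × 8.333×10⁸ / (1028 × 4000) ≈ 0.042557 m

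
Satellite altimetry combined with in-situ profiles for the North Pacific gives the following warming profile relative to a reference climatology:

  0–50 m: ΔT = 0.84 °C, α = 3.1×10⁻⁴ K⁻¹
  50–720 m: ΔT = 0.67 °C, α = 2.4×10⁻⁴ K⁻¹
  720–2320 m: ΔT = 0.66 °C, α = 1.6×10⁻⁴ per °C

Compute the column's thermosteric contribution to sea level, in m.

0.84 × 3.1×10⁻⁴ × 50 = 0.01302 m
50–720 m: 2.4×10⁻⁴ × 0.67 × 670 = 0.107736 m
720–2320 m: 1.6×10⁻⁴ × 0.66 × 1600 = 0.16896 m
Δh = 0.01302 + 0.107736 + 0.16896 = 0.289716 m

Δh ≈ 0.290 m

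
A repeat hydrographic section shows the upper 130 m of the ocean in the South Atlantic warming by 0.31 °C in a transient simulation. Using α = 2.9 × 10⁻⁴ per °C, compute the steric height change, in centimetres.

1.2 cm

Δh = αΔT·H = 2.9×10⁻⁴ × 0.31 × 130 = 0.011687 m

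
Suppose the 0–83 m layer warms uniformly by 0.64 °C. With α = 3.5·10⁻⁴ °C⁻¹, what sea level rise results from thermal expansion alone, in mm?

Δh = αΔT·H = 3.5×10⁻⁴ × 0.64 × 83 = 0.018592 m

Δh = 18.6 mm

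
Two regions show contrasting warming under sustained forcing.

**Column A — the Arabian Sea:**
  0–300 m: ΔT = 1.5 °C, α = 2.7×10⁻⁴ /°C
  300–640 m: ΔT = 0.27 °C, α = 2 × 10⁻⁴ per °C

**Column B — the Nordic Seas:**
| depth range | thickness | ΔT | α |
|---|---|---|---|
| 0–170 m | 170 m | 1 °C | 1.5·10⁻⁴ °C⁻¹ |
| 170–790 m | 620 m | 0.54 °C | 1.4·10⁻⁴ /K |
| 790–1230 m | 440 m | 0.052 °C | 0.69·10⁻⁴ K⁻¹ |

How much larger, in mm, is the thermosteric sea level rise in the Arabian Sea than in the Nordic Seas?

A 1.5 × 2.7×10⁻⁴ × 300 = 0.12150 m
A 300–640 m: 0.27 × 2×10⁻⁴ × 340 = 0.01836 m
A total: 0.13986 m
B 0–170 m: 1 × 1.5×10⁻⁴ × 170 = 0.02550 m
B 620 × 0.54 × 1.4×10⁻⁴ = 0.046872 m
B 0.69×10⁻⁴ × 0.052 × 440 = 0.00157872 m
B total: 0.07395072 m
Difference: 0.13986 − 0.07395072 = 0.06590928 m

66 mm larger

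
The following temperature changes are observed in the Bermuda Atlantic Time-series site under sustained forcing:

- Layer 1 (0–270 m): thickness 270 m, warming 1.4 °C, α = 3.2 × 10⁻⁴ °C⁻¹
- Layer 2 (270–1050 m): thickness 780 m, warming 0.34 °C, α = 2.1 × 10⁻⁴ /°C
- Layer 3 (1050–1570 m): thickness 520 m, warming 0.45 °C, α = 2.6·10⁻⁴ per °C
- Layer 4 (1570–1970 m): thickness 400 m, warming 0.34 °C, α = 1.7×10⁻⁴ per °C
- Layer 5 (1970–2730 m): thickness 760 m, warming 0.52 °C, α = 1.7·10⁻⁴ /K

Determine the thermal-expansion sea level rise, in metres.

0–270 m: 1.4 × 270 × 3.2×10⁻⁴ = 0.12096 m
270–1050 m: 0.34 × 2.1×10⁻⁴ × 780 = 0.055692 m
520 × 2.6×10⁻⁴ × 0.45 = 0.06084 m
1570–1970 m: 0.34 × 400 × 1.7×10⁻⁴ = 0.02312 m
Layer 5: 0.52 × 1.7×10⁻⁴ × 760 = 0.067184 m
Δh = 0.12096 + 0.055692 + 0.06084 + 0.02312 + 0.067184 = 0.327796 m ≈ 0.328 m

Δh ≈ 0.328 m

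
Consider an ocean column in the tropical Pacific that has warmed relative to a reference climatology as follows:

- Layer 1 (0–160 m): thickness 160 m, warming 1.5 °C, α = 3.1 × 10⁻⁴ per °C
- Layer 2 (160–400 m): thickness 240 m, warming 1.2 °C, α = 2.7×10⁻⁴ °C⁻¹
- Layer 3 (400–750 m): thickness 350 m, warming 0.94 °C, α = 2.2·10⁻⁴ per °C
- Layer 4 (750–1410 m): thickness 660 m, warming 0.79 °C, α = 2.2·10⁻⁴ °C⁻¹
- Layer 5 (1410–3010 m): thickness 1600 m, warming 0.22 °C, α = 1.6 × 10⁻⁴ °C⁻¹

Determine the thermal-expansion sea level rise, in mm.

1.5 × 3.1×10⁻⁴ × 160 = 0.07440 m
160–400 m: 1.2 × 2.7×10⁻⁴ × 240 = 0.07776 m
350 × 2.2×10⁻⁴ × 0.94 = 0.07238 m
0.79 × 2.2×10⁻⁴ × 660 = 0.114708 m
1410–3010 m: 0.22 × 1600 × 1.6×10⁻⁴ = 0.05632 m
Δh = 0.07440 + 0.07776 + 0.07238 + 0.114708 + 0.05632 = 0.395568 m

400 mm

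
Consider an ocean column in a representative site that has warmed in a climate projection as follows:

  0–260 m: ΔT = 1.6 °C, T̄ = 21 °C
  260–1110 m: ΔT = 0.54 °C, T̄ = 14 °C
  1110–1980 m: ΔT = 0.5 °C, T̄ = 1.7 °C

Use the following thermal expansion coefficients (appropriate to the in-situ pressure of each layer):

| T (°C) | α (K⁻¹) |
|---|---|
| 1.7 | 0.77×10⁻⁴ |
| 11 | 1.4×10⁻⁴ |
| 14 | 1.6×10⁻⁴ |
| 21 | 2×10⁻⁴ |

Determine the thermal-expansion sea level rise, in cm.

Layer 1 at 21 °C → α = 2×10⁻⁴ K⁻¹
Layer 2 at 14 °C → α = 1.6×10⁻⁴ K⁻¹
Layer 3 at 1.7 °C → α = 0.77×10⁻⁴ K⁻¹
0–260 m: 1.6 × 2×10⁻⁴ × 260 = 0.08320 m
Layer 2: 1.6×10⁻⁴ × 0.54 × 850 = 0.07344 m
Layer 3: 0.5 × 0.77×10⁻⁴ × 870 = 0.033495 m
Δh = 0.08320 + 0.07344 + 0.033495 = 0.190135 m

19.0 cm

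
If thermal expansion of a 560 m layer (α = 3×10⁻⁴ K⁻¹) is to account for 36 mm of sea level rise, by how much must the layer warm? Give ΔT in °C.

ΔT = Δh/(αH) = 0.036 / (3×10⁻⁴ × 560) ≈ 0.2143 °C

about 0.214 °C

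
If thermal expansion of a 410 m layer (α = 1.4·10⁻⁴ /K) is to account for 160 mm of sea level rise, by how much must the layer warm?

ΔT = Δh/(αH) = 0.16 / (1.4×10⁻⁴ × 410) ≈ 2.787 °C

about 2.79 °C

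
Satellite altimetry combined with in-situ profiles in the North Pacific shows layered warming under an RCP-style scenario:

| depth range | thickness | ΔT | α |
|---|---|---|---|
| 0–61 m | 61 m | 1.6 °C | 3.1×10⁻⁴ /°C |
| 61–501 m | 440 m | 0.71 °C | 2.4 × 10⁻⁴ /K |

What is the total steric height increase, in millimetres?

110 mm of thermosteric rise

3.1×10⁻⁴ × 1.6 × 61 = 0.030256 m
Layer 2: 0.71 × 2.4×10⁻⁴ × 440 = 0.074976 m
Δh = 0.030256 + 0.074976 = 0.105232 m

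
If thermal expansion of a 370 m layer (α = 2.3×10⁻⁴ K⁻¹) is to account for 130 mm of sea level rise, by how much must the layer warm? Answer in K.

ΔT = Δh/(αH) = 0.13 / (2.3×10⁻⁴ × 370) ≈ 1.528 K

1.5 K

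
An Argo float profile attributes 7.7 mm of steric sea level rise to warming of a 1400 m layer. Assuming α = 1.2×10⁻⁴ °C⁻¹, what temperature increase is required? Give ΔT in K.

ΔT = Δh/(αH) = 0.0077 / (1.2×10⁻⁴ × 1400) ≈ 0.04583 K

ΔT ≈ 0.046 K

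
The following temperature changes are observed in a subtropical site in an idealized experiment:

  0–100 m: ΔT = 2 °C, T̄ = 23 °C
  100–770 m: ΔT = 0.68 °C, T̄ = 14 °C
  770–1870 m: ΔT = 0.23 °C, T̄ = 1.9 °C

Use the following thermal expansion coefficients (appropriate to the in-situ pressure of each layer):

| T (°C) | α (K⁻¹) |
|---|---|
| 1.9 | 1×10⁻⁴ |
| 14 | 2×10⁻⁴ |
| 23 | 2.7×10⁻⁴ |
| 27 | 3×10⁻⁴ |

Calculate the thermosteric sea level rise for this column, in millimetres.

Δh = 170 mm

Layer 1 at 23 °C → α = 2.7×10⁻⁴ K⁻¹
Layer 2 at 14 °C → α = 2×10⁻⁴ K⁻¹
Layer 3 at 1.9 °C → α = 1×10⁻⁴ K⁻¹
2 × 100 × 2.7×10⁻⁴ = 0.05400 m
Layer 2: 0.68 × 2×10⁻⁴ × 670 = 0.09112 m
770–1870 m: 0.23 × 1×10⁻⁴ × 1100 = 0.02530 m
Δh = 0.05400 + 0.09112 + 0.02530 = 0.17042 m ≈ 170 mm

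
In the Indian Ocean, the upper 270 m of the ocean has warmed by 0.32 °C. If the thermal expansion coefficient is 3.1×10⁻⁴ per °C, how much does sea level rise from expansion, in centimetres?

Δh = 2.68 cm

Δh = αΔT·H = 3.1×10⁻⁴ × 0.32 × 270 = 0.026784 m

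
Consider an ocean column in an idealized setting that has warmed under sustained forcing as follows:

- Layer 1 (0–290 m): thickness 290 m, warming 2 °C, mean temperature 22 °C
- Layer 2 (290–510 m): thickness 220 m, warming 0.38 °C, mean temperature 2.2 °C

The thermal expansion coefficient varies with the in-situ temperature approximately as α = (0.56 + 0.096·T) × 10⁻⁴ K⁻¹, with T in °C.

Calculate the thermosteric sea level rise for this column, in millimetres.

Δh ≈ 161 mm

Layer 1: α = (0.56 + 0.096×22)×10⁻⁴ = 2.672×10⁻⁴ K⁻¹
Layer 2: α = (0.56 + 0.096×2.2)×10⁻⁴ = 0.7712×10⁻⁴ K⁻¹
0–290 m: 2 × 290 × 2.672×10⁻⁴ = 0.154976 m
290–510 m: 220 × 0.7712×10⁻⁴ × 0.38 = 0.006447232 m
Δh = 0.154976 + 0.006447232 = 0.161423232 m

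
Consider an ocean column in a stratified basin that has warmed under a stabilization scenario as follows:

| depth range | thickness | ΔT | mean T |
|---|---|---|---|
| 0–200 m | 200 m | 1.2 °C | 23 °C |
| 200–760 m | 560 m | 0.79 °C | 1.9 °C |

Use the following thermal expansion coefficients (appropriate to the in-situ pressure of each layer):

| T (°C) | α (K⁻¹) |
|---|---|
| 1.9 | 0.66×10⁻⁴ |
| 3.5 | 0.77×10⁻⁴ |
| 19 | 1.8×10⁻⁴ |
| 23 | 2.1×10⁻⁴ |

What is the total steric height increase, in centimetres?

Δh = 8.0 cm

Layer 1 at 23 °C → α = 2.1×10⁻⁴ K⁻¹
Layer 2 at 1.9 °C → α = 0.66×10⁻⁴ K⁻¹
2.1×10⁻⁴ × 1.2 × 200 = 0.05040 m
0.79 × 560 × 0.66×10⁻⁴ = 0.0291984 m
Δh = 0.05040 + 0.0291984 = 0.0795984 m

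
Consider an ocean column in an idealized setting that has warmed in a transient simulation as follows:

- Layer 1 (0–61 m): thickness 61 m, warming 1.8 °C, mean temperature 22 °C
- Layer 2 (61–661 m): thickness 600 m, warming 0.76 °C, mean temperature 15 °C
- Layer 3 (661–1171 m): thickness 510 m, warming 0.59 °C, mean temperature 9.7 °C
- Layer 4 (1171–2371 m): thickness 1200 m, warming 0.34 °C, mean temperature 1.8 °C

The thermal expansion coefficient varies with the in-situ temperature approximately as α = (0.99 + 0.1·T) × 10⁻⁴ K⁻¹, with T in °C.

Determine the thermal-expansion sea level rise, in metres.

Layer 1: α = (0.99 + 0.1×22)×10⁻⁴ = 3.19×10⁻⁴ K⁻¹
Layer 2: α = (0.99 + 0.1×15)×10⁻⁴ = 2.49×10⁻⁴ K⁻¹
Layer 3: α = (0.99 + 0.1×9.7)×10⁻⁴ = 1.96×10⁻⁴ K⁻¹
Layer 4: α = (0.99 + 0.1×1.8)×10⁻⁴ = 1.17×10⁻⁴ K⁻¹
0–61 m: 1.8 × 3.19×10⁻⁴ × 61 = 0.0350262 m
0.76 × 2.49×10⁻⁴ × 600 = 0.113544 m
510 × 0.59 × 1.96×10⁻⁴ = 0.0589764 m
1.17×10⁻⁴ × 1200 × 0.34 = 0.047736 m
Δh = 0.0350262 + 0.113544 + 0.0589764 + 0.047736 = 0.2552826 m

Δh ≈ 0.255 m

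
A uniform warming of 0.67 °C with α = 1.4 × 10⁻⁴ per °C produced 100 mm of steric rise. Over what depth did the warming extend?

about 1100 m

H = Δh/(αΔT) = 0.1 / (1.4×10⁻⁴ × 0.67) ≈ 1066 m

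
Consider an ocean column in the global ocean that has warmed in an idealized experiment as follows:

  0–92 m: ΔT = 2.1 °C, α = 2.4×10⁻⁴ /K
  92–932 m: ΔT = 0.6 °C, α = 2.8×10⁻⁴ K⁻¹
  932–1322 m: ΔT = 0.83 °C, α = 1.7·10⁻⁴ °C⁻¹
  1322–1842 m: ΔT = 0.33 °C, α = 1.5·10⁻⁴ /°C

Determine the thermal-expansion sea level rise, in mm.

Layer 1: 2.1 × 2.4×10⁻⁴ × 92 = 0.046368 m
2.8×10⁻⁴ × 840 × 0.6 = 0.14112 m
932–1322 m: 1.7×10⁻⁴ × 390 × 0.83 = 0.055029 m
1322–1842 m: 0.33 × 520 × 1.5×10⁻⁴ = 0.02574 m
Δh = 0.046368 + 0.14112 + 0.055029 + 0.02574 = 0.268257 m ≈ 270 mm

about 270 mm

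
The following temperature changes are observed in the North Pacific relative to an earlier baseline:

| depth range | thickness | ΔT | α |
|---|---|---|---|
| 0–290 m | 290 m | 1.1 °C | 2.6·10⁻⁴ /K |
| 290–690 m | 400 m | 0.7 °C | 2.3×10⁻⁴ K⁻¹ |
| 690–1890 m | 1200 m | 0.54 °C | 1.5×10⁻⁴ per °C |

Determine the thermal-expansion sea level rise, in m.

Layer 1: 290 × 1.1 × 2.6×10⁻⁴ = 0.08294 m
Layer 2: 400 × 2.3×10⁻⁴ × 0.7 = 0.06440 m
1.5×10⁻⁴ × 0.54 × 1200 = 0.09720 m
Δh = 0.08294 + 0.06440 + 0.09720 = 0.24454 m ≈ 0.245 m

0.245 m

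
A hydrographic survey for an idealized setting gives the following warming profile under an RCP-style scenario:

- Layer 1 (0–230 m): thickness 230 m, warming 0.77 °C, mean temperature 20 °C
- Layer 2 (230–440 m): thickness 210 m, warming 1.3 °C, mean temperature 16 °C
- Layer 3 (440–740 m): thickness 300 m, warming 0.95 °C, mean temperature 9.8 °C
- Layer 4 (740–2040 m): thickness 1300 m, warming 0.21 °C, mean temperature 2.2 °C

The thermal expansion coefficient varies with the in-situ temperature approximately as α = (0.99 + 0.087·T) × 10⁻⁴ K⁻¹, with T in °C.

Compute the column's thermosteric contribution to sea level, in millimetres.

Layer 1: α = (0.99 + 0.087×20)×10⁻⁴ = 2.73×10⁻⁴ K⁻¹
Layer 2: α = (0.99 + 0.087×16)×10⁻⁴ = 2.382×10⁻⁴ K⁻¹
Layer 3: α = (0.99 + 0.087×9.8)×10⁻⁴ = 1.8426×10⁻⁴ K⁻¹
Layer 4: α = (0.99 + 0.087×2.2)×10⁻⁴ = 1.1814×10⁻⁴ K⁻¹
Layer 1: 2.73×10⁻⁴ × 0.77 × 230 = 0.0483483 m
2.382×10⁻⁴ × 1.3 × 210 = 0.0650286 m
440–740 m: 300 × 1.8426×10⁻⁴ × 0.95 = 0.0525141 m
1.1814×10⁻⁴ × 1300 × 0.21 = 0.03225222 m
Δh = 0.0483483 + 0.0650286 + 0.0525141 + 0.03225222 = 0.19814322 m ≈ 200 mm

about 200 mm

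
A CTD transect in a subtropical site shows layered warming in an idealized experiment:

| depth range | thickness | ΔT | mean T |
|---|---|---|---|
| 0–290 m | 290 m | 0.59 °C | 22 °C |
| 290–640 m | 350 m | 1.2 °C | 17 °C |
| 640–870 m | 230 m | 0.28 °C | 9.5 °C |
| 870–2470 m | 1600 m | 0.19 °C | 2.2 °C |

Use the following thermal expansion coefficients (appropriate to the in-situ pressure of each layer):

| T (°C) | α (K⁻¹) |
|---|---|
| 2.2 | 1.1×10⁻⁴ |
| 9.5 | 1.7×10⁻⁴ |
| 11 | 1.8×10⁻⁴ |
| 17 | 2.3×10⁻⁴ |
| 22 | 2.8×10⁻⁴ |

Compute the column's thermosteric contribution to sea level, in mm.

189 mm of thermosteric rise

Layer 1 at 22 °C → α = 2.8×10⁻⁴ K⁻¹
Layer 2 at 17 °C → α = 2.3×10⁻⁴ K⁻¹
Layer 3 at 9.5 °C → α = 1.7×10⁻⁴ K⁻¹
Layer 4 at 2.2 °C → α = 1.1×10⁻⁴ K⁻¹
Layer 1: 290 × 0.59 × 2.8×10⁻⁴ = 0.047908 m
2.3×10⁻⁴ × 1.2 × 350 = 0.09660 m
Layer 3: 1.7×10⁻⁴ × 0.28 × 230 = 0.010948 m
870–2470 m: 0.19 × 1600 × 1.1×10⁻⁴ = 0.03344 m
Δh = 0.047908 + 0.09660 + 0.010948 + 0.03344 = 0.188896 m ≈ 189 mm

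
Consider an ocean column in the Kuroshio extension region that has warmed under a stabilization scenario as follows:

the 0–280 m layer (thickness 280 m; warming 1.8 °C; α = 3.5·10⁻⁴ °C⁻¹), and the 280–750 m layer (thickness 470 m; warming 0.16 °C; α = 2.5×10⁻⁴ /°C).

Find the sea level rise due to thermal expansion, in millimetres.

200 mm

3.5×10⁻⁴ × 280 × 1.8 = 0.17640 m
280–750 m: 0.16 × 470 × 2.5×10⁻⁴ = 0.01880 m
Δh = 0.17640 + 0.01880 = 0.19520 m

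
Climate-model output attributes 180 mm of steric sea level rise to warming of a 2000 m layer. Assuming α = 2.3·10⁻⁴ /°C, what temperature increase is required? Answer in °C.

ΔT = Δh/(αH) = 0.18 / (2.3×10⁻⁴ × 2000) ≈ 0.3913 °C

about 0.391 °C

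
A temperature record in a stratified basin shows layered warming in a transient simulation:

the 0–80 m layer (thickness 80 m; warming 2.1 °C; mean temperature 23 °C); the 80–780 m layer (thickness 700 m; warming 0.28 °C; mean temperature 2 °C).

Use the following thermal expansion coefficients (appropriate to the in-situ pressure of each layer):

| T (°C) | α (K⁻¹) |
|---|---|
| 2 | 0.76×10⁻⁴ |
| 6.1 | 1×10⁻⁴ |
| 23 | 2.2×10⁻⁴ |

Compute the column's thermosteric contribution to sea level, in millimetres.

51.9 mm

Layer 1 at 23 °C → α = 2.2×10⁻⁴ K⁻¹
Layer 2 at 2 °C → α = 0.76×10⁻⁴ K⁻¹
2.2×10⁻⁴ × 80 × 2.1 = 0.03696 m
0.28 × 700 × 0.76×10⁻⁴ = 0.014896 m
Δh = 0.03696 + 0.014896 = 0.051856 m ≈ 51.9 mm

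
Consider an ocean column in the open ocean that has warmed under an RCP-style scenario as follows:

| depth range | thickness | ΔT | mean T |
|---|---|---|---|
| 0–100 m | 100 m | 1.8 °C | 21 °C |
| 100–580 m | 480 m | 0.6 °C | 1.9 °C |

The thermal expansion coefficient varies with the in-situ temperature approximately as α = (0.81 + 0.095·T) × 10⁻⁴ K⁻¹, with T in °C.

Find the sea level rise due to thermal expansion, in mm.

Δh = 79.0 mm

Layer 1: α = (0.81 + 0.095×21)×10⁻⁴ = 2.805×10⁻⁴ K⁻¹
Layer 2: α = (0.81 + 0.095×1.9)×10⁻⁴ = 0.9905×10⁻⁴ K⁻¹
0–100 m: 2.805×10⁻⁴ × 100 × 1.8 = 0.05049 m
480 × 0.9905×10⁻⁴ × 0.6 = 0.0285264 m
Δh = 0.05049 + 0.0285264 = 0.0790164 m ≈ 79.0 mm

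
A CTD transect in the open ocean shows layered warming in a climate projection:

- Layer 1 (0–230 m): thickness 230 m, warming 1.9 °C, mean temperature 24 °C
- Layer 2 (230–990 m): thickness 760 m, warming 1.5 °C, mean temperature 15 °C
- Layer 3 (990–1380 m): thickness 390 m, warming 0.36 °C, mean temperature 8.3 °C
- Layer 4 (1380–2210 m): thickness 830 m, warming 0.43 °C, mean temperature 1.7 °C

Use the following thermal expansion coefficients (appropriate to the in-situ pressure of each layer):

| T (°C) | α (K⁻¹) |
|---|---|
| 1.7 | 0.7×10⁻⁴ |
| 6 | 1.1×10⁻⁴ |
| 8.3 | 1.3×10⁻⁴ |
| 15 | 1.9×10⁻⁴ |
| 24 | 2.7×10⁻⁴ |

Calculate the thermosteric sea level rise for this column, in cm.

Δh ≈ 38 cm

Layer 1 at 24 °C → α = 2.7×10⁻⁴ K⁻¹
Layer 2 at 15 °C → α = 1.9×10⁻⁴ K⁻¹
Layer 3 at 8.3 °C → α = 1.3×10⁻⁴ K⁻¹
Layer 4 at 1.7 °C → α = 0.7×10⁻⁴ K⁻¹
0–230 m: 230 × 1.9 × 2.7×10⁻⁴ = 0.11799 m
Layer 2: 760 × 1.9×10⁻⁴ × 1.5 = 0.21660 m
Layer 3: 1.3×10⁻⁴ × 0.36 × 390 = 0.018252 m
0.7×10⁻⁴ × 0.43 × 830 = 0.024983 m
Δh = 0.11799 + 0.21660 + 0.018252 + 0.024983 = 0.377825 m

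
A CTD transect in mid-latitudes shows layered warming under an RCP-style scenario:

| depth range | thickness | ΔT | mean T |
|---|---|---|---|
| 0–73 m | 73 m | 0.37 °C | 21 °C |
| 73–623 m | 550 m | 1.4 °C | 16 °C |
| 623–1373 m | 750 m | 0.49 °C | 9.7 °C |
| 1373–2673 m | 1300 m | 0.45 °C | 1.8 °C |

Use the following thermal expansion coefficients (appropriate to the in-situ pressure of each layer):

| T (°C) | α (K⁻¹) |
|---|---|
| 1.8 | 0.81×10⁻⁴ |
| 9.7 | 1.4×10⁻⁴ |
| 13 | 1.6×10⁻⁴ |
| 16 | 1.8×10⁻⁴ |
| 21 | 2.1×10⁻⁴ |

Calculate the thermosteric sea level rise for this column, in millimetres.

Δh = 240 mm

Layer 1 at 21 °C → α = 2.1×10⁻⁴ K⁻¹
Layer 2 at 16 °C → α = 1.8×10⁻⁴ K⁻¹
Layer 3 at 9.7 °C → α = 1.4×10⁻⁴ K⁻¹
Layer 4 at 1.8 °C → α = 0.81×10⁻⁴ K⁻¹
2.1×10⁻⁴ × 73 × 0.37 = 0.0056721 m
1.4 × 550 × 1.8×10⁻⁴ = 0.13860 m
623–1373 m: 0.49 × 1.4×10⁻⁴ × 750 = 0.05145 m
1373–2673 m: 0.45 × 0.81×10⁻⁴ × 1300 = 0.047385 m
Δh = 0.0056721 + 0.13860 + 0.05145 + 0.047385 = 0.2431071 m ≈ 240 mm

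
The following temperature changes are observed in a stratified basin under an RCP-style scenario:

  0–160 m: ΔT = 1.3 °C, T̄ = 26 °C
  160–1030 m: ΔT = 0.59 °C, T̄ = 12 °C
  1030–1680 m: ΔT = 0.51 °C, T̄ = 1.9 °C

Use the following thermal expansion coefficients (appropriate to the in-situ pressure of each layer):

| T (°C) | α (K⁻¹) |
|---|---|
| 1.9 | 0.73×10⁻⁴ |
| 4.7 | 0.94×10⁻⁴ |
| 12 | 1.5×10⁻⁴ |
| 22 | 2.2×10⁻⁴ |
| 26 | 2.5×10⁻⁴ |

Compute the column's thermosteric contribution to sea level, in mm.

Layer 1 at 26 °C → α = 2.5×10⁻⁴ K⁻¹
Layer 2 at 12 °C → α = 1.5×10⁻⁴ K⁻¹
Layer 3 at 1.9 °C → α = 0.73×10⁻⁴ K⁻¹
2.5×10⁻⁴ × 1.3 × 160 = 0.05200 m
160–1030 m: 0.59 × 870 × 1.5×10⁻⁴ = 0.076995 m
650 × 0.51 × 0.73×10⁻⁴ = 0.0241995 m
Δh = 0.05200 + 0.076995 + 0.0241995 = 0.1531945 m

153 mm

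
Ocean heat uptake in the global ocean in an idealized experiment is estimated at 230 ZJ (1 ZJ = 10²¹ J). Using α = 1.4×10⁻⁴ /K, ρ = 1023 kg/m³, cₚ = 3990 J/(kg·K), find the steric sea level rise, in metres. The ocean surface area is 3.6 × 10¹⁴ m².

Per unit area: Q = 230×10²¹ / (3.6×10¹⁴) ≈ 6.389×10⁸ J/m²
Δh = αQ/(ρcₚ) = 1.4×10⁻⁴ × 6.389×10⁸ / (1023 × 3990) ≈ 0.021914 m

Δh ≈ 0.0219 m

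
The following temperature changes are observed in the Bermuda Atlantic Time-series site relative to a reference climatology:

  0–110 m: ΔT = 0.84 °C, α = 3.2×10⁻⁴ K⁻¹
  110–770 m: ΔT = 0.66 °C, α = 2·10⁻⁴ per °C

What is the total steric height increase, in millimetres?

117 mm

0–110 m: 110 × 0.84 × 3.2×10⁻⁴ = 0.029568 m
Layer 2: 660 × 0.66 × 2×10⁻⁴ = 0.08712 m
Δh = 0.029568 + 0.08712 = 0.116688 m ≈ 117 mm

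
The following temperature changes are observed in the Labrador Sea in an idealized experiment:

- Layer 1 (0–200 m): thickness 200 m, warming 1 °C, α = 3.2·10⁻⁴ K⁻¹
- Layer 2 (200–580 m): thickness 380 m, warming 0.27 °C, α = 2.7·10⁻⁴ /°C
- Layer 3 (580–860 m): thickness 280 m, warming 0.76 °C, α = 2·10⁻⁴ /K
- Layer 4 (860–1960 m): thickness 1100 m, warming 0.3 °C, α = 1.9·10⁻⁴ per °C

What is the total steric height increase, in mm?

Δh ≈ 197 mm

3.2×10⁻⁴ × 1 × 200 = 0.06400 m
Layer 2: 0.27 × 2.7×10⁻⁴ × 380 = 0.027702 m
280 × 0.76 × 2×10⁻⁴ = 0.04256 m
1.9×10⁻⁴ × 1100 × 0.3 = 0.06270 m
Δh = 0.06400 + 0.027702 + 0.04256 + 0.06270 = 0.196962 m ≈ 197 mm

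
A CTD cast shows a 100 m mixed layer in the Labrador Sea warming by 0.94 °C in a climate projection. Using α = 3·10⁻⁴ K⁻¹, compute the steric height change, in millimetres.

Δh = αΔT·H = 3×10⁻⁴ × 0.94 × 100 = 0.02820 m

28 mm of thermosteric rise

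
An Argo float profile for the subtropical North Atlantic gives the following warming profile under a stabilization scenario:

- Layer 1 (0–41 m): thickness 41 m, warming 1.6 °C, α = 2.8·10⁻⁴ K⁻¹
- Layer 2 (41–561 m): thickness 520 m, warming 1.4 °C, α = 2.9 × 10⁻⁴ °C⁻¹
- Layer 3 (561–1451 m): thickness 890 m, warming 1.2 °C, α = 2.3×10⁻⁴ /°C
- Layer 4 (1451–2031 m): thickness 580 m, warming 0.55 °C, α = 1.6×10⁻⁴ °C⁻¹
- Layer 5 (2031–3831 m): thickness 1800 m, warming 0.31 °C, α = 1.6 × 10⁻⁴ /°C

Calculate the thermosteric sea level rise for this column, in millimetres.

Δh ≈ 615 mm

Layer 1: 1.6 × 41 × 2.8×10⁻⁴ = 0.018368 m
520 × 2.9×10⁻⁴ × 1.4 = 0.21112 m
Layer 3: 2.3×10⁻⁴ × 1.2 × 890 = 0.24564 m
Layer 4: 0.55 × 1.6×10⁻⁴ × 580 = 0.05104 m
0.31 × 1800 × 1.6×10⁻⁴ = 0.08928 m
Δh = 0.018368 + 0.21112 + 0.24564 + 0.05104 + 0.08928 = 0.615448 m ≈ 615 mm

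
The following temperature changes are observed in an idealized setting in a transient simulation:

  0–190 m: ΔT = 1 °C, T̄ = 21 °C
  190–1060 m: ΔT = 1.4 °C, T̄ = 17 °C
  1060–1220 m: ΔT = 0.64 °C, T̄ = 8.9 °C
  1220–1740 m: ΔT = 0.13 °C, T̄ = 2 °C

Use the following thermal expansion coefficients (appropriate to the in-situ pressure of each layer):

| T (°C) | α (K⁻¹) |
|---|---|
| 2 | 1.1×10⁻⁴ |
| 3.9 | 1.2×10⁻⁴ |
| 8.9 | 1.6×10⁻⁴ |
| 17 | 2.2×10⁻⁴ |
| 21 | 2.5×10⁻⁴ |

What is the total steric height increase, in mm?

Layer 1 at 21 °C → α = 2.5×10⁻⁴ K⁻¹
Layer 2 at 17 °C → α = 2.2×10⁻⁴ K⁻¹
Layer 3 at 8.9 °C → α = 1.6×10⁻⁴ K⁻¹
Layer 4 at 2 °C → α = 1.1×10⁻⁴ K⁻¹
190 × 2.5×10⁻⁴ × 1 = 0.04750 m
190–1060 m: 2.2×10⁻⁴ × 1.4 × 870 = 0.26796 m
1060–1220 m: 160 × 1.6×10⁻⁴ × 0.64 = 0.016384 m
1.1×10⁻⁴ × 0.13 × 520 = 0.007436 m
Δh = 0.04750 + 0.26796 + 0.016384 + 0.007436 = 0.33928 m ≈ 340 mm

340 mm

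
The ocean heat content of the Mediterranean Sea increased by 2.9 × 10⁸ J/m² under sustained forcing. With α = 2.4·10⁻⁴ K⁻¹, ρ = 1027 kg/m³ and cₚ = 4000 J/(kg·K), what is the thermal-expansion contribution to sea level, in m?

Δh = 0.0169 m

Δh = αQ/(ρcₚ) = 2.4×10⁻⁴ × 2.9×10⁸ / (1027 × 4000) ≈ 0.016943 m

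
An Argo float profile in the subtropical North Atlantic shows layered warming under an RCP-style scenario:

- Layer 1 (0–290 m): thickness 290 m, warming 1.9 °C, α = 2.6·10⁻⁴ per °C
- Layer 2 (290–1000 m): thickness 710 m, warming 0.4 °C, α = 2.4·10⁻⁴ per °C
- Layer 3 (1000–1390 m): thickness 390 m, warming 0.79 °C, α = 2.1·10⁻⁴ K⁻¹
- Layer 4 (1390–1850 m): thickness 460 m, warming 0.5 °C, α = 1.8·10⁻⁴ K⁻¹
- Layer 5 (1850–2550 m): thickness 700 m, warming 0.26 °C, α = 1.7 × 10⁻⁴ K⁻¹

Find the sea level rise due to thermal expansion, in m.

Layer 1: 1.9 × 2.6×10⁻⁴ × 290 = 0.14326 m
Layer 2: 2.4×10⁻⁴ × 710 × 0.4 = 0.06816 m
Layer 3: 0.79 × 390 × 2.1×10⁻⁴ = 0.064701 m
1.8×10⁻⁴ × 460 × 0.5 = 0.04140 m
1850–2550 m: 0.26 × 700 × 1.7×10⁻⁴ = 0.03094 m
Δh = 0.14326 + 0.06816 + 0.064701 + 0.04140 + 0.03094 = 0.348461 m

Δh = 0.348 m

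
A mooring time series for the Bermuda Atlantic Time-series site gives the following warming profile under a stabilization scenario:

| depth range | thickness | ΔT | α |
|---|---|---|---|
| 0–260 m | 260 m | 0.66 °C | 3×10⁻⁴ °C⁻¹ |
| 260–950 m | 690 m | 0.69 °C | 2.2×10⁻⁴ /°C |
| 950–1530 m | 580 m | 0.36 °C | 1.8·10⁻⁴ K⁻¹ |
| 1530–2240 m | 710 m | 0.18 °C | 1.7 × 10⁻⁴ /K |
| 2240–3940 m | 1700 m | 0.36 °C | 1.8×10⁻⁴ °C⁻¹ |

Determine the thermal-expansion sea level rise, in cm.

Δh = 32.6 cm

0.66 × 3×10⁻⁴ × 260 = 0.05148 m
260–950 m: 0.69 × 2.2×10⁻⁴ × 690 = 0.104742 m
1.8×10⁻⁴ × 0.36 × 580 = 0.037584 m
1.7×10⁻⁴ × 710 × 0.18 = 0.021726 m
0.36 × 1.8×10⁻⁴ × 1700 = 0.11016 m
Δh = 0.05148 + 0.104742 + 0.037584 + 0.021726 + 0.11016 = 0.325692 m ≈ 32.6 cm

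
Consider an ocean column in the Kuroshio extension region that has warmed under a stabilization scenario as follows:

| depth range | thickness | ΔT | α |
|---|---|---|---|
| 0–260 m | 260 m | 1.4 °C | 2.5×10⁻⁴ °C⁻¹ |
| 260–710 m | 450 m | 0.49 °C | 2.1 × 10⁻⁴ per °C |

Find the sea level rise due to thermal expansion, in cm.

0–260 m: 2.5×10⁻⁴ × 1.4 × 260 = 0.09100 m
Layer 2: 2.1×10⁻⁴ × 0.49 × 450 = 0.046305 m
Δh = 0.09100 + 0.046305 = 0.137305 m

about 14 cm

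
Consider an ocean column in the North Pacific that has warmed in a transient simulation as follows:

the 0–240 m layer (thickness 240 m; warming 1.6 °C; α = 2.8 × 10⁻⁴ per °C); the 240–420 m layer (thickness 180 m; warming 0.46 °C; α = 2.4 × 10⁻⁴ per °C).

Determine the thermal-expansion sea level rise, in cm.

Δh = 13 cm

Layer 1: 1.6 × 240 × 2.8×10⁻⁴ = 0.10752 m
240–420 m: 2.4×10⁻⁴ × 0.46 × 180 = 0.019872 m
Δh = 0.10752 + 0.019872 = 0.127392 m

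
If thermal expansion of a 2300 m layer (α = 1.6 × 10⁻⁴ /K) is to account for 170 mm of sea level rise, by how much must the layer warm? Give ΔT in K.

ΔT = Δh/(αH) = 0.17 / (1.6×10⁻⁴ × 2300) ≈ 0.4620 K

0.462 K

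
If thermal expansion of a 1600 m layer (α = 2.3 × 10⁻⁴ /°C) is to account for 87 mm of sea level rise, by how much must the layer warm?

ΔT = Δh/(αH) = 0.087 / (2.3×10⁻⁴ × 1600) ≈ 0.2364 °C

0.236 °C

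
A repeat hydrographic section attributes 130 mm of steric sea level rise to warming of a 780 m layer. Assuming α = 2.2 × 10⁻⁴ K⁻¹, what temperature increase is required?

ΔT = Δh/(αH) = 0.13 / (2.2×10⁻⁴ × 780) ≈ 0.7576 K

about 0.758 K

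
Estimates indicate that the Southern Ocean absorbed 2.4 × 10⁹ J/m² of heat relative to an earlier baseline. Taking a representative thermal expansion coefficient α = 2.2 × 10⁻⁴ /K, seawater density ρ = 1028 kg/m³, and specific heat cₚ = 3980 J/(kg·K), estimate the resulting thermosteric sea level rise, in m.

Δh = αQ/(ρcₚ) = 2.2×10⁻⁴ × 2.4×10⁹ / (1028 × 3980) ≈ 0.12905 m

0.13 m of thermosteric rise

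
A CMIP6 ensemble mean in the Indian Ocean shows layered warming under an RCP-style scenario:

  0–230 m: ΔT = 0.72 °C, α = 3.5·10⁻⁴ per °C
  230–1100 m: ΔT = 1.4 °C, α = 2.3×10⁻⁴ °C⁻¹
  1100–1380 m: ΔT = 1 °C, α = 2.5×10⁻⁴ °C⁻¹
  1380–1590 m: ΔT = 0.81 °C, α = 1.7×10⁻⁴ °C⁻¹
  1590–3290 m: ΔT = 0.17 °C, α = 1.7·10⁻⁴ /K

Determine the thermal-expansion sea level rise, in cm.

Δh ≈ 48.6 cm

Layer 1: 3.5×10⁻⁴ × 0.72 × 230 = 0.05796 m
Layer 2: 870 × 1.4 × 2.3×10⁻⁴ = 0.28014 m
Layer 3: 280 × 2.5×10⁻⁴ × 1 = 0.07000 m
Layer 4: 210 × 1.7×10⁻⁴ × 0.81 = 0.028917 m
0.17 × 1.7×10⁻⁴ × 1700 = 0.04913 m
Δh = 0.05796 + 0.28014 + 0.07000 + 0.028917 + 0.04913 = 0.486147 m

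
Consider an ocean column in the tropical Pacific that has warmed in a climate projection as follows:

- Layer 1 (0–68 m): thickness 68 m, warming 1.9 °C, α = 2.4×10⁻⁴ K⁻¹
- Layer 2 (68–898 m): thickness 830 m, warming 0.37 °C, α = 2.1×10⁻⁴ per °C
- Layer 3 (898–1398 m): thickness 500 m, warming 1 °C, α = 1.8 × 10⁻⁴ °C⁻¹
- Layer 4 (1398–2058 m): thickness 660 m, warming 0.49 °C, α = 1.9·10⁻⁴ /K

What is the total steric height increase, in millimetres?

Δh = 247 mm

0–68 m: 2.4×10⁻⁴ × 68 × 1.9 = 0.031008 m
68–898 m: 2.1×10⁻⁴ × 830 × 0.37 = 0.064491 m
898–1398 m: 1 × 1.8×10⁻⁴ × 500 = 0.09000 m
1398–2058 m: 660 × 0.49 × 1.9×10⁻⁴ = 0.061446 m
Δh = 0.031008 + 0.064491 + 0.09000 + 0.061446 = 0.246945 m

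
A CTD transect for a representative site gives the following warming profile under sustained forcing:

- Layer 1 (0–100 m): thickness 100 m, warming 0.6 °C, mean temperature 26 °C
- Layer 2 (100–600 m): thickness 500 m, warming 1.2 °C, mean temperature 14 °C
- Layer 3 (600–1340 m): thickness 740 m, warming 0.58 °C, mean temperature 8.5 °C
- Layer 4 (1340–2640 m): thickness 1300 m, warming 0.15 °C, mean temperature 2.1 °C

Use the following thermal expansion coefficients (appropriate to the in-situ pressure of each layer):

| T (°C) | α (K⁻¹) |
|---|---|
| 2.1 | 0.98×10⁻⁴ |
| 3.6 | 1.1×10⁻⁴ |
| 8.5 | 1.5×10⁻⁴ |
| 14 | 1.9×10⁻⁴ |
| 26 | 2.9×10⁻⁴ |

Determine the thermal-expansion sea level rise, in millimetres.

Layer 1 at 26 °C → α = 2.9×10⁻⁴ K⁻¹
Layer 2 at 14 °C → α = 1.9×10⁻⁴ K⁻¹
Layer 3 at 8.5 °C → α = 1.5×10⁻⁴ K⁻¹
Layer 4 at 2.1 °C → α = 0.98×10⁻⁴ K⁻¹
0–100 m: 100 × 0.6 × 2.9×10⁻⁴ = 0.01740 m
1.2 × 500 × 1.9×10⁻⁴ = 0.11400 m
Layer 3: 740 × 0.58 × 1.5×10⁻⁴ = 0.06438 m
1340–2640 m: 1300 × 0.98×10⁻⁴ × 0.15 = 0.01911 m
Δh = 0.01740 + 0.11400 + 0.06438 + 0.01911 = 0.21489 m

Δh ≈ 210 mm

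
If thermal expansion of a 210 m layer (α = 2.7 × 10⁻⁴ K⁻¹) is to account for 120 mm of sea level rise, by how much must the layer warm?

2.12 K

ΔT = Δh/(αH) = 0.12 / (2.7×10⁻⁴ × 210) ≈ 2.116 K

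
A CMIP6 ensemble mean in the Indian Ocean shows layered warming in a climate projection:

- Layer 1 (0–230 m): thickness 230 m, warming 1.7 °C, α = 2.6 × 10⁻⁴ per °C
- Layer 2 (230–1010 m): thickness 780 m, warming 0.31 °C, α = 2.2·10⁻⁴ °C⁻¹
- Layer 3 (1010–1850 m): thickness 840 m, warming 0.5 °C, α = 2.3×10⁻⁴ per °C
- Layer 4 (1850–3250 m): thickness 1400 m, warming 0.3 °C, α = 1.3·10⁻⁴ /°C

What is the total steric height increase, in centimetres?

Δh = 30.6 cm

Layer 1: 2.6×10⁻⁴ × 230 × 1.7 = 0.10166 m
Layer 2: 2.2×10⁻⁴ × 780 × 0.31 = 0.053196 m
2.3×10⁻⁴ × 0.5 × 840 = 0.09660 m
0.3 × 1.3×10⁻⁴ × 1400 = 0.05460 m
Δh = 0.10166 + 0.053196 + 0.09660 + 0.05460 = 0.306056 m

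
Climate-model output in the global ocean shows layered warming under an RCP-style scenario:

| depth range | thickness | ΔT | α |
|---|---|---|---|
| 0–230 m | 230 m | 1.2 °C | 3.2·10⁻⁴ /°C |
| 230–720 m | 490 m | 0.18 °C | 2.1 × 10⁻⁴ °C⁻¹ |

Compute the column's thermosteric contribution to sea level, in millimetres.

110 mm of thermosteric rise

0–230 m: 3.2×10⁻⁴ × 230 × 1.2 = 0.08832 m
490 × 0.18 × 2.1×10⁻⁴ = 0.018522 m
Δh = 0.08832 + 0.018522 = 0.106842 m ≈ 110 mm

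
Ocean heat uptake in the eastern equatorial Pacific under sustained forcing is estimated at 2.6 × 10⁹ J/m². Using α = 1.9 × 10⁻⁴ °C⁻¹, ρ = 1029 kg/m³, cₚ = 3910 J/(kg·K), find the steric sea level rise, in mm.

Δh = αQ/(ρcₚ) = 1.9×10⁻⁴ × 2.6×10⁹ / (1029 × 3910) ≈ 0.12278 m

123 mm of thermosteric rise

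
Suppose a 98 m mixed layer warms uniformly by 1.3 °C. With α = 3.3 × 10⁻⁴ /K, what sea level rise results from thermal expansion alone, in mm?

42.0 mm of thermosteric rise

Δh = αΔT·H = 3.3×10⁻⁴ × 1.3 × 98 = 0.042042 m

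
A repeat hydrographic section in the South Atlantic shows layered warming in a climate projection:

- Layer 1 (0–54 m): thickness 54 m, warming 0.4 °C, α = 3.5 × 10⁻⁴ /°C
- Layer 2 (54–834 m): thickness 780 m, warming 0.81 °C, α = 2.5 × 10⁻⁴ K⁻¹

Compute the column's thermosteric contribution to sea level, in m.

0.166 m

0–54 m: 3.5×10⁻⁴ × 54 × 0.4 = 0.00756 m
0.81 × 780 × 2.5×10⁻⁴ = 0.15795 m
Δh = 0.00756 + 0.15795 = 0.16551 m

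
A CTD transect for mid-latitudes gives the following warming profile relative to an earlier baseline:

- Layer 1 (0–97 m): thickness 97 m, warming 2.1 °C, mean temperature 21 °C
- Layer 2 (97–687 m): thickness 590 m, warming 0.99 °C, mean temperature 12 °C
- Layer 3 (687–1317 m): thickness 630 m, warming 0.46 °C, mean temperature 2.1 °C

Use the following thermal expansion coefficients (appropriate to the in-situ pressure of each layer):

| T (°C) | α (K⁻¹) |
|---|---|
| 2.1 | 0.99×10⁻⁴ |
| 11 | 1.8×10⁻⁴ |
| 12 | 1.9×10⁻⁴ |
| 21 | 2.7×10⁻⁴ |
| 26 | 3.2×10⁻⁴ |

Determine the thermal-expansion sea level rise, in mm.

Layer 1 at 21 °C → α = 2.7×10⁻⁴ K⁻¹
Layer 2 at 12 °C → α = 1.9×10⁻⁴ K⁻¹
Layer 3 at 2.1 °C → α = 0.99×10⁻⁴ K⁻¹
2.1 × 97 × 2.7×10⁻⁴ = 0.054999 m
Layer 2: 1.9×10⁻⁴ × 590 × 0.99 = 0.110979 m
687–1317 m: 0.46 × 0.99×10⁻⁴ × 630 = 0.0286902 m
Δh = 0.054999 + 0.110979 + 0.0286902 = 0.1946682 m

190 mm of thermosteric rise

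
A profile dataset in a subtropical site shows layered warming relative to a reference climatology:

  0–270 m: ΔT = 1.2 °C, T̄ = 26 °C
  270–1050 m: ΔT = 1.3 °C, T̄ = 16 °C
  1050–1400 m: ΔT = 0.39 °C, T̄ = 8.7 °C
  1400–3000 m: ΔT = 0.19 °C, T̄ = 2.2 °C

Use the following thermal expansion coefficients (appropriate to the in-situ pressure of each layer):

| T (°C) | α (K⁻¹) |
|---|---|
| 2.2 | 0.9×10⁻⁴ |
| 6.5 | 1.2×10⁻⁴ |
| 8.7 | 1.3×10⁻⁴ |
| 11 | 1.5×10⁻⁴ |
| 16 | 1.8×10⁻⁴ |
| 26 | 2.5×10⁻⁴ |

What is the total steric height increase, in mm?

309 mm

Layer 1 at 26 °C → α = 2.5×10⁻⁴ K⁻¹
Layer 2 at 16 °C → α = 1.8×10⁻⁴ K⁻¹
Layer 3 at 8.7 °C → α = 1.3×10⁻⁴ K⁻¹
Layer 4 at 2.2 °C → α = 0.9×10⁻⁴ K⁻¹
270 × 1.2 × 2.5×10⁻⁴ = 0.08100 m
Layer 2: 1.8×10⁻⁴ × 780 × 1.3 = 0.18252 m
1050–1400 m: 0.39 × 1.3×10⁻⁴ × 350 = 0.017745 m
1600 × 0.19 × 0.9×10⁻⁴ = 0.02736 m
Δh = 0.08100 + 0.18252 + 0.017745 + 0.02736 = 0.308625 m ≈ 309 mm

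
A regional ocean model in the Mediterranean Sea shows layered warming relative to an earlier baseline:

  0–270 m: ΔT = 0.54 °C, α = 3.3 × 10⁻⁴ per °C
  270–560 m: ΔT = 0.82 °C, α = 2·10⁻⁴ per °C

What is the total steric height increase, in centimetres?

9.57 cm

0–270 m: 3.3×10⁻⁴ × 270 × 0.54 = 0.048114 m
270–560 m: 290 × 2×10⁻⁴ × 0.82 = 0.04756 m
Δh = 0.048114 + 0.04756 = 0.095674 m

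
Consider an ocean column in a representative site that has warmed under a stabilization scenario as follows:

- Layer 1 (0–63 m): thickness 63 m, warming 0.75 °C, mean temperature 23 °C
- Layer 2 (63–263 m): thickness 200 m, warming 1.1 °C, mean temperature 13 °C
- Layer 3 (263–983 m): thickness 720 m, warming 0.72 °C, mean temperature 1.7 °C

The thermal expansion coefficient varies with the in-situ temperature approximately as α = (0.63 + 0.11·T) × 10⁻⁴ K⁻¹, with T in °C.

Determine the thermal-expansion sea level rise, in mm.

Layer 1: α = (0.63 + 0.11×23)×10⁻⁴ = 3.16×10⁻⁴ K⁻¹
Layer 2: α = (0.63 + 0.11×13)×10⁻⁴ = 2.06×10⁻⁴ K⁻¹
Layer 3: α = (0.63 + 0.11×1.7)×10⁻⁴ = 0.817×10⁻⁴ K⁻¹
0–63 m: 63 × 0.75 × 3.16×10⁻⁴ = 0.014931 m
63–263 m: 1.1 × 2.06×10⁻⁴ × 200 = 0.04532 m
263–983 m: 0.817×10⁻⁴ × 720 × 0.72 = 0.04235328 m
Δh = 0.014931 + 0.04532 + 0.04235328 = 0.10260428 m ≈ 100 mm

Δh ≈ 100 mm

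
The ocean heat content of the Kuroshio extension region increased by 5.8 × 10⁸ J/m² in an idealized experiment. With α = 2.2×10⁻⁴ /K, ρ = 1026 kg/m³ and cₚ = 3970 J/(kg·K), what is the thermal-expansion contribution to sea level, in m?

Δh = αQ/(ρcₚ) = 2.2×10⁻⁴ × 5.8×10⁸ / (1026 × 3970) ≈ 0.031327 m

about 0.0313 m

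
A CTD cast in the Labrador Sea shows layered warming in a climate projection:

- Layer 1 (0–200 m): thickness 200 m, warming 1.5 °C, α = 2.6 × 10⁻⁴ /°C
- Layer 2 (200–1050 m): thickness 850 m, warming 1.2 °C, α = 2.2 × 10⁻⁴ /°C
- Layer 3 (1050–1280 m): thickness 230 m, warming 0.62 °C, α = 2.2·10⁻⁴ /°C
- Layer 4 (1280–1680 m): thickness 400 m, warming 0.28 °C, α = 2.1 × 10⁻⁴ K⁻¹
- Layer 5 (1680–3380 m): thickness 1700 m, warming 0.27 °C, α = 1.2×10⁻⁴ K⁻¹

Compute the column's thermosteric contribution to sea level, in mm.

200 × 1.5 × 2.6×10⁻⁴ = 0.07800 m
200–1050 m: 1.2 × 2.2×10⁻⁴ × 850 = 0.22440 m
Layer 3: 2.2×10⁻⁴ × 230 × 0.62 = 0.031372 m
2.1×10⁻⁴ × 0.28 × 400 = 0.02352 m
Layer 5: 0.27 × 1.2×10⁻⁴ × 1700 = 0.05508 m
Δh = 0.07800 + 0.22440 + 0.031372 + 0.02352 + 0.05508 = 0.412372 m

Δh = 410 mm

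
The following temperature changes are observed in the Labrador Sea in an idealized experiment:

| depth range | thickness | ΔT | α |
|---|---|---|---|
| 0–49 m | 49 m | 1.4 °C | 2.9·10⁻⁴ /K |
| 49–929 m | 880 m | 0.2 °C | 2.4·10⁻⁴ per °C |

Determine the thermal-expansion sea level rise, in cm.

6.2 cm

Layer 1: 2.9×10⁻⁴ × 49 × 1.4 = 0.019894 m
2.4×10⁻⁴ × 880 × 0.2 = 0.04224 m
Δh = 0.019894 + 0.04224 = 0.062134 m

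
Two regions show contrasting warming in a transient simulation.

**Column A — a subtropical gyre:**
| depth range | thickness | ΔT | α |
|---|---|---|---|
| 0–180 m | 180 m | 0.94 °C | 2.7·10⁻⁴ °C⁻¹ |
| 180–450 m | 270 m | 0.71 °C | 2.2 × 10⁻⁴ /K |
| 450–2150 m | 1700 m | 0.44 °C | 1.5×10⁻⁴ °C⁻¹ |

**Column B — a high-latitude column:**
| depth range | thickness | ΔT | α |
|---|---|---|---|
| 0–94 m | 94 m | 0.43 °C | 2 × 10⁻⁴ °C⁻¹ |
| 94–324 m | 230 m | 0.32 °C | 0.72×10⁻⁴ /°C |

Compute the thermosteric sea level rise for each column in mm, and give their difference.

A 0–180 m: 2.7×10⁻⁴ × 180 × 0.94 = 0.045684 m
A 0.71 × 270 × 2.2×10⁻⁴ = 0.042174 m
A 450–2150 m: 1.5×10⁻⁴ × 0.44 × 1700 = 0.11220 m
A total: 0.200058 m
B 0–94 m: 0.43 × 94 × 2×10⁻⁴ = 0.008084 m
B 0.32 × 0.72×10⁻⁴ × 230 = 0.0052992 m
B total: 0.0133832 m
Difference: 0.200058 − 0.0133832 = 0.1866748 m

Δh_A ≈ 200 mm, Δh_B ≈ 13 mm; difference ≈ 190 mm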